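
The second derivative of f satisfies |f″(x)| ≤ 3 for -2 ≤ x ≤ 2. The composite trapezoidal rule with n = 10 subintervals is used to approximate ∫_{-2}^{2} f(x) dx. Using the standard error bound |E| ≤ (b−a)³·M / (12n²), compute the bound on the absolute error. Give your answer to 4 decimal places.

|E| ≤ (4)³·3 / (12·10²) = 192/1200 = 0.1600.

0.1600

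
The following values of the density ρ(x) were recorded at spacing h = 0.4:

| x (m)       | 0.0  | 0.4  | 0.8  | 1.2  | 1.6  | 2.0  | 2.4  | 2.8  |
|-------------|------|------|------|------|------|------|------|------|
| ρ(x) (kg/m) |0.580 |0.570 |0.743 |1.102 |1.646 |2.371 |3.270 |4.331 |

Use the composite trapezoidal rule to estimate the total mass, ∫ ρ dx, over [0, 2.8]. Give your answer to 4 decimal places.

4.8630

h = 0.4, n = 7.
(h/2)·[y₀ + 2y₁ + 2y₂ + 2y₃ + 2y₄ + 2y₅ + 2y₆ + y₇] = 0.2·(24.315) = 4.8630.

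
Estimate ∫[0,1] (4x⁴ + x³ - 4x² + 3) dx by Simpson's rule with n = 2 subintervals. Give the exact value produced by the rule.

h = (1 − 0)/2 = 0.5.
Nodes x₀,…,x₂ = 0, 0.5, 1.
f(x) = 4x⁴ + x³ - 4x² + 3: f₀=3, f₁=2.375, f₂=4.
(h/3)·[f₀ + 4f₁ + f₂] = 0.166667·(16.5) = 2.75.

2.75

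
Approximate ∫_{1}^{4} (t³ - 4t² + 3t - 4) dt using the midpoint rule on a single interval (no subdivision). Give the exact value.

-17.625

M = (b−a)·f(2.5) = 3·(-5.875) = -17.625.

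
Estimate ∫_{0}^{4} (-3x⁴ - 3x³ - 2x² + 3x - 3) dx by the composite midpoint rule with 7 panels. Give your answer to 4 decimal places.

h = (4 − 0)/7 = 0.571429.
Midpoints m₁,…,m₇ = 0.285714, 0.857143, 1.428571, 2, 2.571429, 3.142857, 3.714286.
f(m₁)=-2.396085, f(m₂)=-5.406497, f(m₃)=-24.037068, f(m₄)=-77, f(m₅)=-190.684298, f(m₆)=-399.155768, f(m₇)=-744.157018.
h·[f(m₁) + f(m₂) + f(m₃) + f(m₄) + f(m₅) + f(m₆) + f(m₇)] = 0.571429·(-1442.836735) = -824.4781.

-824.4781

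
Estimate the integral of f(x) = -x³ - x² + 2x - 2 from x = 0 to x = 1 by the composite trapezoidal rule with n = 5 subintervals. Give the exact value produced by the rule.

-1.6

h = (1 − 0)/5 = 0.2.
Nodes x₀,…,x₅ = 0, 0.2, 0.4, 0.6, 0.8, 1.
f(x) = -x³ - x² + 2x - 2: f₀=-2, f₁=-1.648, f₂=-1.424, f₃=-1.376, f₄=-1.552, f₅=-2.
(h/2)·[f₀ + 2f₁ + 2f₂ + 2f₃ + 2f₄ + f₅] = 0.1·(-16) = -1.6.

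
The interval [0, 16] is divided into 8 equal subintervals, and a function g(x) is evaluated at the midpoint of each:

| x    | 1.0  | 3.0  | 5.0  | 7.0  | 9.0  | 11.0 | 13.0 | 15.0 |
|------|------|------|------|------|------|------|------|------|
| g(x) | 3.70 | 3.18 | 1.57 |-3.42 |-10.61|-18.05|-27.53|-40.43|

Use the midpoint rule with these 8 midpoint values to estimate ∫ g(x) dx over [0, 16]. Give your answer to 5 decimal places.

h = 2, n = 8.
h·[y(m₁) + y(m₂) + y(m₃) + y(m₄) + y(m₅) + y(m₆) + y(m₇) + y(m₈)] = 2·(-91.59) = -183.18000.

-183.18000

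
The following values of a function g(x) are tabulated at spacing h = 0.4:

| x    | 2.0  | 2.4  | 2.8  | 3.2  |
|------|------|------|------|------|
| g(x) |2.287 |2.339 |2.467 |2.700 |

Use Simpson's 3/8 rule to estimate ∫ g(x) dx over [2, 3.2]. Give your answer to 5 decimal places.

h = 0.4, n = 3.
(3h/8)·[y₀ + 3y₁ + 3y₂ + y₃] = 0.15·(19.405) = 2.91075.

2.91075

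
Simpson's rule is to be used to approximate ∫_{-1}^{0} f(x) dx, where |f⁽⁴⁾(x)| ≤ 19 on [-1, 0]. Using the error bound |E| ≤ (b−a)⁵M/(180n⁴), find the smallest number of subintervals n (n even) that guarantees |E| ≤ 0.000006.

12

Need 19/(180n⁴) ≤ 0.000006.
n⁴ ≥ 19/(180·0.000006) = 17592.6 ⇒ n ≥ 11.5168, so the smallest even n is 12. (n must be even for Simpson's rule.)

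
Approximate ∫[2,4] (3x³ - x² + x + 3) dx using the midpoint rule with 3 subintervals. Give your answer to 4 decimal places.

171.4074

h = (4 − 2)/3 = 0.666667.
Midpoints m₁,…,m₃ = 2.333333, 3, 3.666667.
f(m₁)=38, f(m₂)=78, f(m₃)=141.111111.
h·[f(m₁) + f(m₂) + f(m₃)] = 0.666667·(257.111111) = 171.4074.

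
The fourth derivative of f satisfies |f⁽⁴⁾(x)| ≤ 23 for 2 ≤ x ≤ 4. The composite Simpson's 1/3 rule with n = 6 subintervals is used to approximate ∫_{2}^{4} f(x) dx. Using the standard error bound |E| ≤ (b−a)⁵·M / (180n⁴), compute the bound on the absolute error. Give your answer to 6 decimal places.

0.003155

|E| ≤ (2)⁵·23 / (180·6⁴) = 736/233280 = 0.003155.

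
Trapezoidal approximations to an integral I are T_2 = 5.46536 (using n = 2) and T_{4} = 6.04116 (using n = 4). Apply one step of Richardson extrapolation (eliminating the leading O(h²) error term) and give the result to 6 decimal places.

6.233093

R = (4·T_{4} − T_2) / 3 = (4·6.04116 − 5.46536)/3 = (18.69928)/3 = 6.233093.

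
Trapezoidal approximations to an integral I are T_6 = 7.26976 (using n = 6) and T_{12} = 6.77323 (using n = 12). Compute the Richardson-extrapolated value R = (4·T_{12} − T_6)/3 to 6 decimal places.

6.607720

R = (4·T_{12} − T_6) / 3 = (4·6.77323 − 7.26976)/3 = (19.82316)/3 = 6.607720.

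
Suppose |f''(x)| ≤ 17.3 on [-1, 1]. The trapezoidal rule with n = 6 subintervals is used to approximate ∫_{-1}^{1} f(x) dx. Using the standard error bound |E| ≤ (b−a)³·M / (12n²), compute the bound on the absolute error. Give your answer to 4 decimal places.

|E| ≤ (2)³·17.3 / (12·6²) = 138.4/432 = 0.3204.

0.3204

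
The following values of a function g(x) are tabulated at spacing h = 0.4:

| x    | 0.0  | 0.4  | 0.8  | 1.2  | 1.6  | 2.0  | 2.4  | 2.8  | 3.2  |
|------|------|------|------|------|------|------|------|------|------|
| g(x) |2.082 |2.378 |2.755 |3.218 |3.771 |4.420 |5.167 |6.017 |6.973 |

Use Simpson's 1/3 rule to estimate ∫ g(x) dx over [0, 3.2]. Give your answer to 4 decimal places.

h = 0.4, n = 8.
(h/3)·[y₀ + 4y₁ + 2y₂ + 4y₃ + 2y₄ + 4y₅ + 2y₆ + 4y₇ + y₈] = 0.133333·(96.573) = 12.8764.

12.8764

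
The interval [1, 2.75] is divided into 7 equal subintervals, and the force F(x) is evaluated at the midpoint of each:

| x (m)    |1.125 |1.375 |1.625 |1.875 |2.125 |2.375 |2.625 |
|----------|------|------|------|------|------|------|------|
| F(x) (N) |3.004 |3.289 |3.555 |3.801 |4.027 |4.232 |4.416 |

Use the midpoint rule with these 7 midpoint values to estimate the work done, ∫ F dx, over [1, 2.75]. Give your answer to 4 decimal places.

h = 0.25, n = 7.
h·[y(m₁) + y(m₂) + y(m₃) + y(m₄) + y(m₅) + y(m₆) + y(m₇)] = 0.25·(26.324) = 6.5810.

6.5810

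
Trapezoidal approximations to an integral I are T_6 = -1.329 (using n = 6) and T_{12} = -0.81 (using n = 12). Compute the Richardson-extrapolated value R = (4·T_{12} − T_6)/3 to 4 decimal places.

-0.6370

R = (4·T_{12} − T_6) / 3 = (4·(-0.81) − (-1.329))/3 = (-1.911)/3 = -0.6370.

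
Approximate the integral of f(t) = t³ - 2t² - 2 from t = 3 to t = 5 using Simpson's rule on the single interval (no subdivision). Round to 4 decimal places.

66.6667

S = (b−a)/6 · [f(3) + 4f(4) + f(5)] = 0.333333·[7 + 4·30 + 73] = 66.6667.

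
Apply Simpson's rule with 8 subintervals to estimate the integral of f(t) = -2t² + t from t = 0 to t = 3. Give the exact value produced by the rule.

h = (3 − 0)/8 = 0.375.
Nodes t₀,…,t₈ = 0, 0.375, 0.75, 1.125, 1.5, 1.875, 2.25, 2.625, 3.
f(t) = -2t² + t: f₀=0, f₁=0.09375, f₂=-0.375, f₃=-1.40625, f₄=-3, f₅=-5.15625, f₆=-7.875, f₇=-11.15625, f₈=-15.
(h/3)·[f₀ + 4f₁ + 2f₂ + 4f₃ + 2f₄ + 4f₅ + 2f₆ + 4f₇ + f₈] = 0.125·(-108) = -13.5.

-13.5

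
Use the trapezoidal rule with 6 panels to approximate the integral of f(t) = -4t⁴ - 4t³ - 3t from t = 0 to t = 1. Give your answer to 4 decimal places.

h = (1 − 0)/6 = 0.166667.
Nodes t₀,…,t₆ = 0, 0.166667, 0.333333, 0.5, 0.666667, 0.833333, 1.
f(t) = -4t⁴ - 4t³ - 3t: f₀=0, f₁=-0.521605, f₂=-1.197531, f₃=-2.25, f₄=-3.975309, f₅=-6.743827, f₆=-11.
(h/2)·[f₀ + 2f₁ + 2f₂ + 2f₃ + 2f₄ + 2f₅ + f₆] = 0.083333·(-40.376543) = -3.3647.

-3.3647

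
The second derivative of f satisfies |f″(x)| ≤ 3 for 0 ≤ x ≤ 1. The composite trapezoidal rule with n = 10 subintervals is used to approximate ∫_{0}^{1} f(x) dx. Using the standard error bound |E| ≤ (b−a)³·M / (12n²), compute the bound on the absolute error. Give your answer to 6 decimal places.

|E| ≤ (1)³·3 / (12·10²) = 3/1200 = 0.002500.

0.002500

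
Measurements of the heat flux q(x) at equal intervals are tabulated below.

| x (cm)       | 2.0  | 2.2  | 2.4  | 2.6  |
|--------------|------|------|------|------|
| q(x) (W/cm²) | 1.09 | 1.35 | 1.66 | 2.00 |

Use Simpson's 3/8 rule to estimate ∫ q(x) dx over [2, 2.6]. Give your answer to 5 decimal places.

0.90900

h = 0.2, n = 3.
(3h/8)·[y₀ + 3y₁ + 3y₂ + y₃] = 0.075·(12.12) = 0.90900.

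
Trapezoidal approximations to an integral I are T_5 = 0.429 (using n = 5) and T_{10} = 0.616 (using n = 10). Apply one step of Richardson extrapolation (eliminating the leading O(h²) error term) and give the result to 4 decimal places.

R = (4·T_{10} − T_5) / 3 = (4·0.616 − 0.429)/3 = (2.035)/3 = 0.6783.

0.6783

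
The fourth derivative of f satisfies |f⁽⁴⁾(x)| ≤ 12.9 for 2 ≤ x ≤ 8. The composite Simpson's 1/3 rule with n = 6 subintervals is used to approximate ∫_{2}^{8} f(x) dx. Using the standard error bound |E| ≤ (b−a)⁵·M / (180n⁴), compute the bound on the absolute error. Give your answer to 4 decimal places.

|E| ≤ (6)⁵·12.9 / (180·6⁴) = 100310.4/233280 = 0.4300.

0.4300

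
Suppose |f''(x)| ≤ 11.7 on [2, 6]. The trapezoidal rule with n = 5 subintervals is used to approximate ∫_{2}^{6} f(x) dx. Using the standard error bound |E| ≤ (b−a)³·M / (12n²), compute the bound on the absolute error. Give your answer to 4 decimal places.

|E| ≤ (4)³·11.7 / (12·5²) = 748.8/300 = 2.4960.

2.4960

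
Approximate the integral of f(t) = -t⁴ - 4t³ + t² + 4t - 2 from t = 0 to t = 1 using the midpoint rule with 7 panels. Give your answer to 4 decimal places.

h = (1 − 0)/7 = 0.142857.
Midpoints m₁,…,m₇ = 0.071429, 0.214286, 0.357143, 0.5, 0.642857, 0.785714, 0.928571.
f(m₁)=-1.710667, f(m₂)=-1.138406, f(m₃)=-0.642363, f(m₄)=-0.3125, f(m₅)=-0.248777, f(m₆)=-0.561146, f(m₇)=-1.369560.
h·[f(m₁) + f(m₂) + f(m₃) + f(m₄) + f(m₅) + f(m₆) + f(m₇)] = 0.142857·(-5.983418) = -0.8548.

-0.8548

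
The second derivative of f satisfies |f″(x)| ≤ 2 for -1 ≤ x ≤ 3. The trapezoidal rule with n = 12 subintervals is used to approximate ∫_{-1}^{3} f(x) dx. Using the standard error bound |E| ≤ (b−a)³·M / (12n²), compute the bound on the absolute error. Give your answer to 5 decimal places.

|E| ≤ (4)³·2 / (12·12²) = 128/1728 = 0.07407.

0.07407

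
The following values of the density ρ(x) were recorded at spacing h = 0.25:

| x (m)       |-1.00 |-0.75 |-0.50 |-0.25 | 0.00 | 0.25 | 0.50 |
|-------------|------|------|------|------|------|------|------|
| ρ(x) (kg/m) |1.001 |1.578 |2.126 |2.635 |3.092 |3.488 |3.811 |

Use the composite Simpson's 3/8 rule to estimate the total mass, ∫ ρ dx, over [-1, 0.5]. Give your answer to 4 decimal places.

3.8376

h = 0.25, n = 6.
(3h/8)·[y₀ + 3y₁ + 3y₂ + 2y₃ + 3y₄ + 3y₅ + y₆] = 0.09375·(40.934) = 3.8376.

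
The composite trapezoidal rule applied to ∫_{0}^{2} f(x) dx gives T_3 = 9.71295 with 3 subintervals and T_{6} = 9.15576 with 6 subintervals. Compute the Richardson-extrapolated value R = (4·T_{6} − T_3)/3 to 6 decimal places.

R = (4·T_{6} − T_3) / 3 = (4·9.15576 − 9.71295)/3 = (26.91009)/3 = 8.970030.

8.970030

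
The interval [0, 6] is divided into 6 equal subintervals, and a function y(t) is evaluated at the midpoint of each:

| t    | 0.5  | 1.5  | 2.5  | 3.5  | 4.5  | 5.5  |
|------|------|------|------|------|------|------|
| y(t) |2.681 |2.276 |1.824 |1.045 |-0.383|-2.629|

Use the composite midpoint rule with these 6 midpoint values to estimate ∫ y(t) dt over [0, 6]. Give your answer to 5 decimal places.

h = 1, n = 6.
h·[y(m₁) + y(m₂) + y(m₃) + y(m₄) + y(m₅) + y(m₆)] = 1·(4.814) = 4.81400.

4.81400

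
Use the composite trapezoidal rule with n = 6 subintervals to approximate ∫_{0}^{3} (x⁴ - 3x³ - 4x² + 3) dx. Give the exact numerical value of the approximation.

h = (3 − 0)/6 = 0.5.
Nodes x₀,…,x₆ = 0, 0.5, 1, 1.5, 2, 2.5, 3.
f(x) = x⁴ - 3x³ - 4x² + 3: f₀=3, f₁=1.6875, f₂=-3, f₃=-11.0625, f₄=-21, f₅=-29.8125, f₆=-33.
(h/2)·[f₀ + 2f₁ + 2f₂ + 2f₃ + 2f₄ + 2f₅ + f₆] = 0.25·(-156.375) = -39.09375.

-39.09375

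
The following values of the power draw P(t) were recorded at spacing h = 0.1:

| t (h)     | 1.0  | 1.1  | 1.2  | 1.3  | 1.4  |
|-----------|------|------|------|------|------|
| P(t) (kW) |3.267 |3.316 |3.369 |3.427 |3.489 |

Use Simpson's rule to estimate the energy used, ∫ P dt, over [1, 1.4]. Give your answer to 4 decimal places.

1.3489

h = 0.1, n = 4.
(h/3)·[y₀ + 4y₁ + 2y₂ + 4y₃ + y₄] = 0.033333·(40.466) = 1.3489.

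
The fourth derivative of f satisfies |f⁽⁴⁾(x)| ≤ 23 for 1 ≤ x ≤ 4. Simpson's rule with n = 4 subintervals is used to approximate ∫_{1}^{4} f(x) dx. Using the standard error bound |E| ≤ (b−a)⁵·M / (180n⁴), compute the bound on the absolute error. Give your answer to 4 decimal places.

|E| ≤ (3)⁵·23 / (180·4⁴) = 5589/46080 = 0.1213.

0.1213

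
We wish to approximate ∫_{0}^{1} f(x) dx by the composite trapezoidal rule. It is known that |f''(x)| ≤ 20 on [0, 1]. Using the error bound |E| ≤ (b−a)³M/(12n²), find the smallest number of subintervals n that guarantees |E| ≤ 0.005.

19

Need 20/(12n²) ≤ 0.005.
n² ≥ 20/(12·0.005) = 333.333 ⇒ n ≥ 18.2574, so the smallest n is 19.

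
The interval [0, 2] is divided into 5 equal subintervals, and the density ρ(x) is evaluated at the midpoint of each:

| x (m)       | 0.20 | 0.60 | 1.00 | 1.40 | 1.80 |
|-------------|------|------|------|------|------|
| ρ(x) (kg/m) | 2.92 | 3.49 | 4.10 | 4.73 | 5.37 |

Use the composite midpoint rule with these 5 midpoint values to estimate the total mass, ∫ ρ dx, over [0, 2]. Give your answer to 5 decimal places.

8.24400

h = 0.4, n = 5.
h·[y(m₁) + y(m₂) + y(m₃) + y(m₄) + y(m₅)] = 0.4·(20.61) = 8.24400.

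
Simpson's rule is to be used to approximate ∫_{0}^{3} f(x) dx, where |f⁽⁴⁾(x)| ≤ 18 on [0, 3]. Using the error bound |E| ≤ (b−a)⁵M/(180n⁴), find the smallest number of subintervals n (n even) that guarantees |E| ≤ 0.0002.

Need 4374/(180n⁴) ≤ 0.0002.
n⁴ ≥ 4374/(180·0.0002) = 121500 ⇒ n ≥ 18.6700, so the smallest even n is 20. (n must be even for Simpson's rule.)

20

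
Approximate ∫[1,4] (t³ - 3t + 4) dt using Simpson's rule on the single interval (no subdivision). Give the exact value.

53.25

S = (b−a)/6 · [f(1) + 4f(2.5) + f(4)] = 0.5·[2 + 4·12.125 + 56] = 53.25.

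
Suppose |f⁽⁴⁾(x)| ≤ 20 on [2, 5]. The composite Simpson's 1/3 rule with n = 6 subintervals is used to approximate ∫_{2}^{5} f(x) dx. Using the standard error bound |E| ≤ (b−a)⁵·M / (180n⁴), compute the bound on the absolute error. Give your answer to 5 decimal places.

|E| ≤ (3)⁵·20 / (180·6⁴) = 4860/233280 = 0.02083.

0.02083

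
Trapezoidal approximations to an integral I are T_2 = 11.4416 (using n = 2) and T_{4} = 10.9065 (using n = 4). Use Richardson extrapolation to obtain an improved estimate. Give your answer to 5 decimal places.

10.72813

R = (4·T_{4} − T_2) / 3 = (4·10.9065 − 11.4416)/3 = (32.1844)/3 = 10.72813.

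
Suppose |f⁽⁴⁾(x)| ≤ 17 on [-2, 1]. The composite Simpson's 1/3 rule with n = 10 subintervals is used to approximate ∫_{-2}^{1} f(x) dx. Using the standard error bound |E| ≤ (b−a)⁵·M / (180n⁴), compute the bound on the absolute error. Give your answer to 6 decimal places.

0.002295

|E| ≤ (3)⁵·17 / (180·10⁴) = 4131/1800000 = 0.002295.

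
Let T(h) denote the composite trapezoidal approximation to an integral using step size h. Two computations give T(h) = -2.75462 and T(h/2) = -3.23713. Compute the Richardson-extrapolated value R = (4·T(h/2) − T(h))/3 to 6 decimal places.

-3.397967

R = (4·T(h/2) − T(h)) / 3 = (4·(-3.23713) − (-2.75462))/3 = (-10.19390)/3 = -3.397967.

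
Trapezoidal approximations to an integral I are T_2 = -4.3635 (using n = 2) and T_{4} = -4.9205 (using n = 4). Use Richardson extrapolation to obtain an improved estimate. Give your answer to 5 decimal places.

R = (4·T_{4} − T_2) / 3 = (4·(-4.9205) − (-4.3635))/3 = (-15.3185)/3 = -5.10617.

-5.10617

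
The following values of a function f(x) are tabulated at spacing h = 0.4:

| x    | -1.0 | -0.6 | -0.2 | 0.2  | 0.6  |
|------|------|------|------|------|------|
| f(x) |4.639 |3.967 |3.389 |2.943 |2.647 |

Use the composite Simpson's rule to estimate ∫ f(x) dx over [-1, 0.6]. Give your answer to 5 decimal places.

h = 0.4, n = 4.
(h/3)·[y₀ + 4y₁ + 2y₂ + 4y₃ + y₄] = 0.133333·(41.704) = 5.56053.

5.56053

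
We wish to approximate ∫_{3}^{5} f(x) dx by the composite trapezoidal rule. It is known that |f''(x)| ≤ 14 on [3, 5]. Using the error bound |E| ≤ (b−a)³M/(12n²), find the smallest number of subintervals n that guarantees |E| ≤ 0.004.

49

Need 112/(12n²) ≤ 0.004.
n² ≥ 112/(12·0.004) = 2333.33 ⇒ n ≥ 48.3046, so the smallest n is 49.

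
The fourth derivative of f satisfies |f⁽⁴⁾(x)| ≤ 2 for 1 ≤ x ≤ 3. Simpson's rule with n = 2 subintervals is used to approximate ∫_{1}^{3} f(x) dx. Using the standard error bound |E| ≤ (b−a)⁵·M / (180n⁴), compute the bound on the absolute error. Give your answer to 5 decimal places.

0.02222

|E| ≤ (2)⁵·2 / (180·2⁴) = 64/2880 = 0.02222.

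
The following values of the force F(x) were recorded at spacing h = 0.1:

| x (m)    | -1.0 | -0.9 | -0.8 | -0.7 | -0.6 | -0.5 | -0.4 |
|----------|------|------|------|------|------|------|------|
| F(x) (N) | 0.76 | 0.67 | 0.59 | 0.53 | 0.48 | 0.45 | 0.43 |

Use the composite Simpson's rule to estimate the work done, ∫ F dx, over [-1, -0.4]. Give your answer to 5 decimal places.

0.33100

h = 0.1, n = 6.
(h/3)·[y₀ + 4y₁ + 2y₂ + 4y₃ + 2y₄ + 4y₅ + y₆] = 0.033333·(9.93) = 0.33100.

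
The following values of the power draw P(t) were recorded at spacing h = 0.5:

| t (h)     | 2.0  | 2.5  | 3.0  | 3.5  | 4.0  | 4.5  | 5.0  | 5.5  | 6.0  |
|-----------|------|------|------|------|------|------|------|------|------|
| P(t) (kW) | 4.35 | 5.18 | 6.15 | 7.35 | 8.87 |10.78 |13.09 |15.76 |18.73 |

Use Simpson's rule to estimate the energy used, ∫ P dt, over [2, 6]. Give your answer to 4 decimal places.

39.2633

h = 0.5, n = 8.
(h/3)·[y₀ + 4y₁ + 2y₂ + 4y₃ + 2y₄ + 4y₅ + 2y₆ + 4y₇ + y₈] = 0.166667·(235.58) = 39.2633.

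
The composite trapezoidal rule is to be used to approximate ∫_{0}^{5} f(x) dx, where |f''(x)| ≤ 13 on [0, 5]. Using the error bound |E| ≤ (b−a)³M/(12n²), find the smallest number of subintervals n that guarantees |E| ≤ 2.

9

Need 1625/(12n²) ≤ 2.
n² ≥ 1625/(12·2) = 67.7083 ⇒ n ≥ 8.2285, so the smallest n is 9.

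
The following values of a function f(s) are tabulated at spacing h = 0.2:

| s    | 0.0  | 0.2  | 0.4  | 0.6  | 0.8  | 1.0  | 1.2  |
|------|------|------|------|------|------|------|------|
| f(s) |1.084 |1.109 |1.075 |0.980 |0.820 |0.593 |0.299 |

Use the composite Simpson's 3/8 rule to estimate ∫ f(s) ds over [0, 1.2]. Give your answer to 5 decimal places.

1.06005

h = 0.2, n = 6.
(3h/8)·[y₀ + 3y₁ + 3y₂ + 2y₃ + 3y₄ + 3y₅ + y₆] = 0.075·(14.134) = 1.06005.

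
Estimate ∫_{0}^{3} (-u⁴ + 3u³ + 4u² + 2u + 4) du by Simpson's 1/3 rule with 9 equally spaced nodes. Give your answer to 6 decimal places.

69.142090

h = (3 − 0)/8 = 0.375.
Nodes u₀,…,u₈ = 0, 0.375, 0.75, 1.125, 1.5, 1.875, 2.25, 2.625, 3.
f(u) = -u⁴ + 3u³ + 4u² + 2u + 4: f₀=4, f₁=5.450927734375, f₂=8.69921875, f₃=13.982177734375, f₄=21.0625, f₅=29.228271484375, f₆=37.29296875, f₇=43.595458984375, f₈=46.
(h/3)·[f₀ + 4f₁ + 2f₂ + 4f₃ + 2f₄ + 4f₅ + 2f₆ + 4f₇ + f₈] = 0.125·(553.13671875) = 69.142090.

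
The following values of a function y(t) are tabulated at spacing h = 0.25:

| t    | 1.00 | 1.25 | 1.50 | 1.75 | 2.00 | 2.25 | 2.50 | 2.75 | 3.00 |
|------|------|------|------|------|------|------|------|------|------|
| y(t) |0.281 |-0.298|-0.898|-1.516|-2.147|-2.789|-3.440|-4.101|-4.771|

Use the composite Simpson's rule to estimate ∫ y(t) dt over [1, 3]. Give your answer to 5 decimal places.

h = 0.25, n = 8.
(h/3)·[y₀ + 4y₁ + 2y₂ + 4y₃ + 2y₄ + 4y₅ + 2y₆ + 4y₇ + y₈] = 0.083333·(-52.276) = -4.35633.

-4.35633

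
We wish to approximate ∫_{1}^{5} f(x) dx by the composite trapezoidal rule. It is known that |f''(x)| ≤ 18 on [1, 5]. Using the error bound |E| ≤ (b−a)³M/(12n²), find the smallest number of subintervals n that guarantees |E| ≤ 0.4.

Need 1152/(12n²) ≤ 0.4.
n² ≥ 1152/(12·0.4) = 240 ⇒ n ≥ 15.4919, so the smallest n is 16.

16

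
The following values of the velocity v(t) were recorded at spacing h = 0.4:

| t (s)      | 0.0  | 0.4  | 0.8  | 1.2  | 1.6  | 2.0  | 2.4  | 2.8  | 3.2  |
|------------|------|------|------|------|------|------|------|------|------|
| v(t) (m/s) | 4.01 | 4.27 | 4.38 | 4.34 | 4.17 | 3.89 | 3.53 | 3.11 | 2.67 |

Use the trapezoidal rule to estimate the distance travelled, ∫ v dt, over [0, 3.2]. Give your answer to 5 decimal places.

12.41200

h = 0.4, n = 8.
(h/2)·[y₀ + 2y₁ + 2y₂ + 2y₃ + 2y₄ + 2y₅ + 2y₆ + 2y₇ + y₈] = 0.2·(62.06) = 12.41200.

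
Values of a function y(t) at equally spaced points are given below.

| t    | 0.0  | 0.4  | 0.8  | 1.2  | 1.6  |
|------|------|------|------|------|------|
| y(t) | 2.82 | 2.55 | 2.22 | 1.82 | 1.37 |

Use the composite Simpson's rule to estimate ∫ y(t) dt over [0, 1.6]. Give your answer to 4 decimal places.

h = 0.4, n = 4.
(h/3)·[y₀ + 4y₁ + 2y₂ + 4y₃ + y₄] = 0.133333·(26.11) = 3.4813.

3.4813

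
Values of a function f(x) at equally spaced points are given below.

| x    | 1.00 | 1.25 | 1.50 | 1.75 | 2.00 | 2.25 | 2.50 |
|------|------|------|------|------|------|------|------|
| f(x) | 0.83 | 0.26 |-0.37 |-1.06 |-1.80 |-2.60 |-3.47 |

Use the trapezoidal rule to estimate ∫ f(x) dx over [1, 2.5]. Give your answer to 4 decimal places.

h = 0.25, n = 6.
(h/2)·[y₀ + 2y₁ + 2y₂ + 2y₃ + 2y₄ + 2y₅ + y₆] = 0.125·(-13.78) = -1.7225.

-1.7225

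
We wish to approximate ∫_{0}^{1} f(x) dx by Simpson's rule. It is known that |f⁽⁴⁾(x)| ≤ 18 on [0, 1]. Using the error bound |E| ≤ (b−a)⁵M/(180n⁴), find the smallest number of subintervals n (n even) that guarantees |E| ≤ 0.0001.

6

Need 18/(180n⁴) ≤ 0.0001.
n⁴ ≥ 18/(180·0.0001) = 1000 ⇒ n ≥ 5.6234, so the smallest even n is 6. (n must be even for Simpson's rule.)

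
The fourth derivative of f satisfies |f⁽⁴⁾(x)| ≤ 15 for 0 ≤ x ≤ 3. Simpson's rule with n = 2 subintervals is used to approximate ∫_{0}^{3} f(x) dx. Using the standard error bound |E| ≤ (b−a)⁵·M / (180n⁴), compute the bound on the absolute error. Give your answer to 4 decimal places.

|E| ≤ (3)⁵·15 / (180·2⁴) = 3645/2880 = 1.2656.

1.2656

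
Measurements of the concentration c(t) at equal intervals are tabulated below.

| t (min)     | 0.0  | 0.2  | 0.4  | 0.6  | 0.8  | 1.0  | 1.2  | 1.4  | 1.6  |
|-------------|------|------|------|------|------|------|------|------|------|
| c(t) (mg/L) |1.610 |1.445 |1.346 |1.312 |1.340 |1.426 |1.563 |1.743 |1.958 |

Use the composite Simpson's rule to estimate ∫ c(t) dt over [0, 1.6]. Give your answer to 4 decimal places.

2.3847

h = 0.2, n = 8.
(h/3)·[y₀ + 4y₁ + 2y₂ + 4y₃ + 2y₄ + 4y₅ + 2y₆ + 4y₇ + y₈] = 0.066667·(35.770) = 2.3847.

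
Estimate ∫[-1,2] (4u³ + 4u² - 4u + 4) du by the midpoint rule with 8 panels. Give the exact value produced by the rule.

32.6484375

h = (2 − (-1))/8 = 0.375.
Midpoints m₁,…,m₈ = -0.8125, -0.4375, -0.0625, 0.3125, 0.6875, 1.0625, 1.4375, 1.8125.
f(m₁)=7.7451171875, f(m₂)=6.1806640625, f(m₃)=4.2646484375, f(m₄)=3.2626953125, f(m₅)=4.4404296875, f(m₆)=9.0634765625, f(m₇)=18.3974609375, f(m₈)=33.7080078125.
h·[f(m₁) + f(m₂) + f(m₃) + f(m₄) + f(m₅) + f(m₆) + f(m₇) + f(m₈)] = 0.375·(87.0625) = 32.6484375.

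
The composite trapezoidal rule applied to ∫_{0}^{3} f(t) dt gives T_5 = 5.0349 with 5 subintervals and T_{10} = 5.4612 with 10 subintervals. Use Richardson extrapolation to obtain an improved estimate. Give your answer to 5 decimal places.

5.60330

R = (4·T_{10} − T_5) / 3 = (4·5.4612 − 5.0349)/3 = (16.8099)/3 = 5.60330.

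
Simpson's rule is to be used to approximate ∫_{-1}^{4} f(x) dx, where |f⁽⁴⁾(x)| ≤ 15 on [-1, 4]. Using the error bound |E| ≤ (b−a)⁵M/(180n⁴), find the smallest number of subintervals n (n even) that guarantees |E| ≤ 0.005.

16

Need 46875/(180n⁴) ≤ 0.005.
n⁴ ≥ 46875/(180·0.005) = 52083.3 ⇒ n ≥ 15.1069, so the smallest even n is 16. (n must be even for Simpson's rule.)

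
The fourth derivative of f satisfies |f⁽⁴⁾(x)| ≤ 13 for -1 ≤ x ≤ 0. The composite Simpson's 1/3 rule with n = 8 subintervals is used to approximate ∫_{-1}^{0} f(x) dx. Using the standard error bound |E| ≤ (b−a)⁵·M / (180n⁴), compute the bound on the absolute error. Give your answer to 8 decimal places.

|E| ≤ (1)⁵·13 / (180·8⁴) = 13/737280 = 0.00001763.

0.00001763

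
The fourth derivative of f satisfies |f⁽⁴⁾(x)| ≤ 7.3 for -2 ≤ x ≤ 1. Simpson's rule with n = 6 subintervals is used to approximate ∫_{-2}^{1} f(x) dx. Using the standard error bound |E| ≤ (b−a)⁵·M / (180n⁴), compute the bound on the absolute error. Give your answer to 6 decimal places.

|E| ≤ (3)⁵·7.3 / (180·6⁴) = 1773.9/233280 = 0.007604.

0.007604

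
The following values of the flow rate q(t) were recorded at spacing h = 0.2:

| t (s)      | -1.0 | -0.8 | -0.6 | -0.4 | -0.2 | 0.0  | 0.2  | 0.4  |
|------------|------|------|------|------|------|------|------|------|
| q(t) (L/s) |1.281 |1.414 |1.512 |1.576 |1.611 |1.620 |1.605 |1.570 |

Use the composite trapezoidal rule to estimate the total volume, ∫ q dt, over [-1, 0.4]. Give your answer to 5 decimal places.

h = 0.2, n = 7.
(h/2)·[y₀ + 2y₁ + 2y₂ + 2y₃ + 2y₄ + 2y₅ + 2y₆ + y₇] = 0.1·(21.527) = 2.15270.

2.15270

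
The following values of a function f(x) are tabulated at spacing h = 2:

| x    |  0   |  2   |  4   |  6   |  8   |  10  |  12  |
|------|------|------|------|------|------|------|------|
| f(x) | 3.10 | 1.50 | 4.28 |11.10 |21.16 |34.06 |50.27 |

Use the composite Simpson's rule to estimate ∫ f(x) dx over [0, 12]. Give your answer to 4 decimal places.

193.9267

h = 2, n = 6.
(h/3)·[y₀ + 4y₁ + 2y₂ + 4y₃ + 2y₄ + 4y₅ + y₆] = 0.666667·(290.89) = 193.9267.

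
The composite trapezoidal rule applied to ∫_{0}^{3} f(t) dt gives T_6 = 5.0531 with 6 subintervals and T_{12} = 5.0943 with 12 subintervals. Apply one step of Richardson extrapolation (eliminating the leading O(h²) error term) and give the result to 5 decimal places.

5.10803

R = (4·T_{12} − T_6) / 3 = (4·5.0943 − 5.0531)/3 = (15.3241)/3 = 5.10803.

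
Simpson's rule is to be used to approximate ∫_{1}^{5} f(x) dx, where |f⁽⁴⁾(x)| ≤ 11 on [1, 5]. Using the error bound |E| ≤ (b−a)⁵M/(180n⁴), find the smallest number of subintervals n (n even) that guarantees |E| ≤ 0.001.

Need 11264/(180n⁴) ≤ 0.001.
n⁴ ≥ 11264/(180·0.001) = 62577.8 ⇒ n ≥ 15.8163, so the smallest even n is 16. (n must be even for Simpson's rule.)

16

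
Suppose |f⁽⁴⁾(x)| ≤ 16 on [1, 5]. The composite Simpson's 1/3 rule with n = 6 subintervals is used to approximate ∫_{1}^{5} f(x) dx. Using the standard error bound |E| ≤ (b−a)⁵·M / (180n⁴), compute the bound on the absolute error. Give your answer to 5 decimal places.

|E| ≤ (4)⁵·16 / (180·6⁴) = 16384/233280 = 0.07023.

0.07023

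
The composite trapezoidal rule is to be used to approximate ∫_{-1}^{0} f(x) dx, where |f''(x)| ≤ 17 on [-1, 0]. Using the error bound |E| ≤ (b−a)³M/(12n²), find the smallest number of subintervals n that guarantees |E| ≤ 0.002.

27

Need 17/(12n²) ≤ 0.002.
n² ≥ 17/(12·0.002) = 708.333 ⇒ n ≥ 26.6145, so the smallest n is 27.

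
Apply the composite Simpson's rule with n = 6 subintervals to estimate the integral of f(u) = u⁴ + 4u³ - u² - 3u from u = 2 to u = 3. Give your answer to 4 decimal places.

h = (3 − 2)/6 = 0.166667.
Nodes u₀,…,u₆ = 2, 2.166667, 2.333333, 2.5, 2.666667, 2.833333, 3.
f(u) = u⁴ + 4u³ - u² - 3u: f₀=38, f₁=51.528549, f₂=68.012346, f₃=87.8125, f₄=111.308642, f₅=138.898920, f₆=171.
(h/3)·[f₀ + 4f₁ + 2f₂ + 4f₃ + 2f₄ + 4f₅ + f₆] = 0.055556·(1680.601852) = 93.3668.

93.3668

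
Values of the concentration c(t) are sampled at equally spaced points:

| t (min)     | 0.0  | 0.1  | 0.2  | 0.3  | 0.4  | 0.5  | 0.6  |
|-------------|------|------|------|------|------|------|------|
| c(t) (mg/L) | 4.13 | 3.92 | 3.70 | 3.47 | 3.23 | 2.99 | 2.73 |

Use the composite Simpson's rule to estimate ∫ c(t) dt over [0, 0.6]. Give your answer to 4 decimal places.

h = 0.1, n = 6.
(h/3)·[y₀ + 4y₁ + 2y₂ + 4y₃ + 2y₄ + 4y₅ + y₆] = 0.033333·(62.24) = 2.0747.

2.0747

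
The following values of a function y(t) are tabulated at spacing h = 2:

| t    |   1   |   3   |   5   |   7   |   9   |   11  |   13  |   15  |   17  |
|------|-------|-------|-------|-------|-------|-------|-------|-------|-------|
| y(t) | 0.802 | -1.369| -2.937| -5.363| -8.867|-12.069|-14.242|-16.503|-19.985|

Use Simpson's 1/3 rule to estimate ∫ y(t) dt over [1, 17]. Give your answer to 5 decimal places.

h = 2, n = 8.
(h/3)·[y₀ + 4y₁ + 2y₂ + 4y₃ + 2y₄ + 4y₅ + 2y₆ + 4y₇ + y₈] = 0.666667·(-212.491) = -141.66067.

-141.66067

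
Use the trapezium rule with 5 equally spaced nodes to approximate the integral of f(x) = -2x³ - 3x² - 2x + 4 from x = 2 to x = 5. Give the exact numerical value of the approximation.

-437.25

h = (5 − 2)/4 = 0.75.
Nodes x₀,…,x₄ = 2, 2.75, 3.5, 4.25, 5.
f(x) = -2x³ - 3x² - 2x + 4: f₀=-28, f₁=-65.78125, f₂=-125.5, f₃=-212.21875, f₄=-331.
(h/2)·[f₀ + 2f₁ + 2f₂ + 2f₃ + f₄] = 0.375·(-1166) = -437.25.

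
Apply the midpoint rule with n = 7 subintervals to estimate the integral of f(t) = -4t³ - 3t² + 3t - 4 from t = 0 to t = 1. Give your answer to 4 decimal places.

h = (1 − 0)/7 = 0.142857.
Midpoints m₁,…,m₇ = 0.071429, 0.214286, 0.357143, 0.5, 0.642857, 0.785714, 0.928571.
f(m₁)=-3.802478, f(m₂)=-3.534257, f(m₃)=-3.493440, f(m₄)=-3.75, f(m₅)=-4.373907, f(m₆)=-5.435131, f(m₇)=-7.003644.
h·[f(m₁) + f(m₂) + f(m₃) + f(m₄) + f(m₅) + f(m₆) + f(m₇)] = 0.142857·(-31.392857) = -4.4847.

-4.4847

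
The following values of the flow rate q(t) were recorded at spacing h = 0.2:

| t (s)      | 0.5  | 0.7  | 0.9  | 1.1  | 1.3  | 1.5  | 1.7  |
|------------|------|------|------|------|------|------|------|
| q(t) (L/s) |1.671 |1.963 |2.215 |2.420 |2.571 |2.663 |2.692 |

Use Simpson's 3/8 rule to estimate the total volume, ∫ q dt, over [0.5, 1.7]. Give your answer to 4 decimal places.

h = 0.2, n = 6.
(3h/8)·[y₀ + 3y₁ + 3y₂ + 2y₃ + 3y₄ + 3y₅ + y₆] = 0.075·(37.439) = 2.8079.

2.8079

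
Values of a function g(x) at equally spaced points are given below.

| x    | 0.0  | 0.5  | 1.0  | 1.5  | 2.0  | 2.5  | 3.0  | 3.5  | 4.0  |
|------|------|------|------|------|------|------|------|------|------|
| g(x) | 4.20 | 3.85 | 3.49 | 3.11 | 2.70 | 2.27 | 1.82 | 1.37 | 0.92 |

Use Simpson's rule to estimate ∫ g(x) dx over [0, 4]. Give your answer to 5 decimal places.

h = 0.5, n = 8.
(h/3)·[y₀ + 4y₁ + 2y₂ + 4y₃ + 2y₄ + 4y₅ + 2y₆ + 4y₇ + y₈] = 0.166667·(63.54) = 10.59000.

10.59000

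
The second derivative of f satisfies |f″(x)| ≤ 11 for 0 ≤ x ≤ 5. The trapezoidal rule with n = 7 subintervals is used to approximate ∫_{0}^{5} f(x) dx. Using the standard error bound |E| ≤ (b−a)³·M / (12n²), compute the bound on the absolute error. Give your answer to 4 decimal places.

|E| ≤ (5)³·11 / (12·7²) = 1375/588 = 2.3384.

2.3384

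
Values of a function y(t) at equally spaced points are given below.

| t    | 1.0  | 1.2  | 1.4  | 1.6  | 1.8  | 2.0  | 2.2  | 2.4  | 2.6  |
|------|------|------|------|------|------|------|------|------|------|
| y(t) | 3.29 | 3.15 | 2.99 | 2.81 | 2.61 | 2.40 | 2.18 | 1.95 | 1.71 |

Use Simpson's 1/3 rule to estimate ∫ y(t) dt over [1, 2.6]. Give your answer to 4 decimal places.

4.1200

h = 0.2, n = 8.
(h/3)·[y₀ + 4y₁ + 2y₂ + 4y₃ + 2y₄ + 4y₅ + 2y₆ + 4y₇ + y₈] = 0.066667·(61.80) = 4.1200.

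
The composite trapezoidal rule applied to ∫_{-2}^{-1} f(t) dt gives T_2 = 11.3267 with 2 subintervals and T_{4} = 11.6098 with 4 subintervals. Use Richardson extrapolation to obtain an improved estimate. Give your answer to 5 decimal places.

R = (4·T_{4} − T_2) / 3 = (4·11.6098 − 11.3267)/3 = (35.1125)/3 = 11.70417.

11.70417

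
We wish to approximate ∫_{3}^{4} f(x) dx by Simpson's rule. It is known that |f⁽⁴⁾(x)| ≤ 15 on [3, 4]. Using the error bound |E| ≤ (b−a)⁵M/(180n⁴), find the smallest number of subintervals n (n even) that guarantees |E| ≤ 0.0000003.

24

Need 15/(180n⁴) ≤ 0.0000003.
n⁴ ≥ 15/(180·0.0000003) = 277778 ⇒ n ≥ 22.9575, so the smallest even n is 24. (n must be even for Simpson's rule.)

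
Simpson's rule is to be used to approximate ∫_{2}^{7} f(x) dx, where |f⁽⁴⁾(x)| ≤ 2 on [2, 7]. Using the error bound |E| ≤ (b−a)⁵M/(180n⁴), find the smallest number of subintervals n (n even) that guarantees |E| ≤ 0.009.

8

Need 6250/(180n⁴) ≤ 0.009.
n⁴ ≥ 6250/(180·0.009) = 3858.02 ⇒ n ≥ 7.8812, so the smallest even n is 8. (n must be even for Simpson's rule.)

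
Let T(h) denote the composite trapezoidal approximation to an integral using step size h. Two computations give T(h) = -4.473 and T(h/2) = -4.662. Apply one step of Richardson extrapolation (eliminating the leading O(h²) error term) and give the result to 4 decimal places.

-4.7250

R = (4·T(h/2) − T(h)) / 3 = (4·(-4.662) − (-4.473))/3 = (-14.175)/3 = -4.7250.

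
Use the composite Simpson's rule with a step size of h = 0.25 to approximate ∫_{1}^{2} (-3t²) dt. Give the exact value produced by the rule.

h = (2 − 1)/4 = 0.25.
Nodes t₀,…,t₄ = 1, 1.25, 1.5, 1.75, 2.
f(t) = -3t²: f₀=-3, f₁=-4.6875, f₂=-6.75, f₃=-9.1875, f₄=-12.
(h/3)·[f₀ + 4f₁ + 2f₂ + 4f₃ + f₄] = 0.083333·(-84) = -7.

-7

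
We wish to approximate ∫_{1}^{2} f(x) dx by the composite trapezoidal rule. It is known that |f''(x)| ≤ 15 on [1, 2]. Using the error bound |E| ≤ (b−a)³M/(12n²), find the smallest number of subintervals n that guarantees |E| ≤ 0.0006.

46

Need 15/(12n²) ≤ 0.0006.
n² ≥ 15/(12·0.0006) = 2083.33 ⇒ n ≥ 45.6435, so the smallest n is 46.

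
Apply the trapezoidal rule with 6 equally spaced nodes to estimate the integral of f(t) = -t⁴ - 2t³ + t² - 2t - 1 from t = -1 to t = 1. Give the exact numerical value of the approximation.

h = (1 − (-1))/5 = 0.4.
Nodes t₀,…,t₅ = -1, -0.6, -0.2, 0.2, 0.6, 1.
f(t) = -t⁴ - 2t³ + t² - 2t - 1: f₀=3, f₁=0.8624, f₂=-0.5456, f₃=-1.3776, f₄=-2.4016, f₅=-5.
(h/2)·[f₀ + 2f₁ + 2f₂ + 2f₃ + 2f₄ + f₅] = 0.2·(-8.9248) = -1.78496.

-1.78496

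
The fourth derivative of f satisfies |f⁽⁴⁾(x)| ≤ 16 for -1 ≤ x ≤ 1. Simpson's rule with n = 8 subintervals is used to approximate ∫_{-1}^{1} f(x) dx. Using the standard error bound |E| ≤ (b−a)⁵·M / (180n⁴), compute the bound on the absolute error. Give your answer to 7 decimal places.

|E| ≤ (2)⁵·16 / (180·8⁴) = 512/737280 = 0.0006944.

0.0006944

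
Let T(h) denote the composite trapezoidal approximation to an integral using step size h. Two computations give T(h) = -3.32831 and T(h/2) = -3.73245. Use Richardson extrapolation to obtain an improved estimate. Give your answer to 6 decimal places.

-3.867163

R = (4·T(h/2) − T(h)) / 3 = (4·(-3.73245) − (-3.32831))/3 = (-11.60149)/3 = -3.867163.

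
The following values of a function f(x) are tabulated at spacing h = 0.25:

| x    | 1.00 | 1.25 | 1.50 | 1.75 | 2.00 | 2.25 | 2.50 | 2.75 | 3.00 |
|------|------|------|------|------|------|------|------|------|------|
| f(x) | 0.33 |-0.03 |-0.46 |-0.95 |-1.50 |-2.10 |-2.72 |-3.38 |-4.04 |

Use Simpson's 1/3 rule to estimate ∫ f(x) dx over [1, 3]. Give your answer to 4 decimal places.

h = 0.25, n = 8.
(h/3)·[y₀ + 4y₁ + 2y₂ + 4y₃ + 2y₄ + 4y₅ + 2y₆ + 4y₇ + y₈] = 0.083333·(-38.91) = -3.2425.

-3.2425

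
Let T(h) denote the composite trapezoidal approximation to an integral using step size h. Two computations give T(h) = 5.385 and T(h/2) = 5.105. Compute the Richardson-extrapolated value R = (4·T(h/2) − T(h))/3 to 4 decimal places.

5.0117

R = (4·T(h/2) − T(h)) / 3 = (4·5.105 − 5.385)/3 = (15.035)/3 = 5.0117.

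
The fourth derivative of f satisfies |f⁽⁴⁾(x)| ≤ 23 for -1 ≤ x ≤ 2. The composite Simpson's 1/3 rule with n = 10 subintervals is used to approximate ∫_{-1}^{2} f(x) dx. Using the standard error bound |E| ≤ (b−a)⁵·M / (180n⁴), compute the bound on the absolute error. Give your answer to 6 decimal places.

0.003105

|E| ≤ (3)⁵·23 / (180·10⁴) = 5589/1800000 = 0.003105.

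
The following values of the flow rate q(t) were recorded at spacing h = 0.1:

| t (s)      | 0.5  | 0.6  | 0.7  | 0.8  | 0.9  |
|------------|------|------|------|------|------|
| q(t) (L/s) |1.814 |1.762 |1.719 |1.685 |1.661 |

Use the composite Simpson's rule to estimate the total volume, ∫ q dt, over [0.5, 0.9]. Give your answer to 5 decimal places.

h = 0.1, n = 4.
(h/3)·[y₀ + 4y₁ + 2y₂ + 4y₃ + y₄] = 0.033333·(20.701) = 0.69003.

0.69003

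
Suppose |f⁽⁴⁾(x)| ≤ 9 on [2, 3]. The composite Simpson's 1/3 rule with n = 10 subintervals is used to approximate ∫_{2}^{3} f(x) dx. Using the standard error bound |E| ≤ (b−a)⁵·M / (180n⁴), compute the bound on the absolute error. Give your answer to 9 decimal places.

0.000005000

|E| ≤ (1)⁵·9 / (180·10⁴) = 9/1800000 = 0.000005000.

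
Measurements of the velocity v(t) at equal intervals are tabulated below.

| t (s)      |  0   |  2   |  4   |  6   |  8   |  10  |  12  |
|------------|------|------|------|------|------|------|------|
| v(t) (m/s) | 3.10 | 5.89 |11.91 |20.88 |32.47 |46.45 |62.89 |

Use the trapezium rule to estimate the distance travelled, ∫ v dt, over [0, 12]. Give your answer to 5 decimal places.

h = 2, n = 6.
(h/2)·[y₀ + 2y₁ + 2y₂ + 2y₃ + 2y₄ + 2y₅ + y₆] = 1·(301.19) = 301.19000.

301.19000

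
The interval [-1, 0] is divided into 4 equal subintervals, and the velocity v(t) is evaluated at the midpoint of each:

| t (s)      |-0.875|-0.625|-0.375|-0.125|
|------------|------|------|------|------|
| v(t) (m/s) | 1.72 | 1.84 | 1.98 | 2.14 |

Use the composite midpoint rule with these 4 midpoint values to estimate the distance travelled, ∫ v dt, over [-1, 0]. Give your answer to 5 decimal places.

h = 0.25, n = 4.
h·[y(m₁) + y(m₂) + y(m₃) + y(m₄)] = 0.25·(7.68) = 1.92000.

1.92000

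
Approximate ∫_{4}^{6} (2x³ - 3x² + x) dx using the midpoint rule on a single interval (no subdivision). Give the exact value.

M = (b−a)·f(5) = 2·(180) = 360.

360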